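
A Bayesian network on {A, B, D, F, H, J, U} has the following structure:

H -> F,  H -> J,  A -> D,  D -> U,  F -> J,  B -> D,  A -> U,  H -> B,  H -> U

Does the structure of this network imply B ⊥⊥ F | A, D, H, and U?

Yes

Enumerating the 6 paths from B to F and testing each for blocking by {A, D, H, U}:
  1. B → D → U ← H → F — D:chain[blocks]; U:collider[open]; H:fork[blocks] ⇒ blocked
  2. B → D → U ← H → J ← F — D:chain[blocks]; U:collider[open]; H:fork[blocks]; J:collider[blocks] ⇒ blocked
  3. B → D ← A → U ← H → F — D:collider[open]; A:fork[blocks]; U:collider[open]; H:fork[blocks] ⇒ blocked
  4. B → D ← A → U ← H → J ← F — D:collider[open]; A:fork[blocks]; U:collider[open]; H:fork[blocks]; J:collider[blocks] ⇒ blocked
  5. B ← H → F — H:fork[blocks] ⇒ blocked
  6. B ← H → J ← F — H:fork[blocks]; J:collider[blocks] ⇒ blocked
Since every path is blocked, d-separation holds.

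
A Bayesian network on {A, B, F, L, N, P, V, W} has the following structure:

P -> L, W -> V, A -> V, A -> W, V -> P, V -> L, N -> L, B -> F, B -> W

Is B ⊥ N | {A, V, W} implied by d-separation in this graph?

Yes — B and N are d-separated given {A, V, W}.

There are 4 undirected paths between B and N; checking each against the conditioning set {A, V, W}:
Path 1: B → W → V → L ← N
  W is a chain here and W is conditioned on, so the path is blocked at W.
Path 2: B → W → V → P → L ← N
  W is a chain here and W is conditioned on, so the path is blocked at W.
Path 3: B → W ← A → V → L ← N
  A is a fork here and A is conditioned on, so the path is blocked at A.
Path 4: B → W ← A → V → P → L ← N
  A is a fork here and A is conditioned on, so the path is blocked at A.
Every path is blocked, so B and N are d-separated given {A, V, W}.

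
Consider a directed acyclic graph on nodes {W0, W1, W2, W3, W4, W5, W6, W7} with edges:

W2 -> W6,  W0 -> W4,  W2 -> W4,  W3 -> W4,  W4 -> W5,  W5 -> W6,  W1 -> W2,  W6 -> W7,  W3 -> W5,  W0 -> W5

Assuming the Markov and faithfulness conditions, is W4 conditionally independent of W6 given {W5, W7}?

There are 4 undirected paths between W4 and W6; checking each against the conditioning set {W5, W7}:
  1. W4 ← W3 → W5 → W6 — W3:fork[open]; W5:chain[blocks] ⇒ blocked
  2. W4 ← W2 → W6 — W2:fork[open] ⇒ active
  3. W4 → W5 → W6 — W5:chain[blocks] ⇒ blocked
  4. W4 ← W0 → W5 → W6 — W0:fork[open]; W5:chain[blocks] ⇒ blocked
Because an active path exists, W4 and W6 are not d-separated.

No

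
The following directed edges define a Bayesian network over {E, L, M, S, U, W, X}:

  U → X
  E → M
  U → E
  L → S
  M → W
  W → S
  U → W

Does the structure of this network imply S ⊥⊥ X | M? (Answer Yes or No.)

No

Enumerating the 2 paths from S to X and testing each for blocking by {M}:
Path 1: S ← W ← U → X
  W is a chain and W is not conditioned on; U is a fork and U is not conditioned on — no node blocks this path, so it is active.
Path 2: S ← W ← M ← E ← U → X
  M is a chain here and M is conditioned on, so the path is blocked at M.
Because an active path exists, S and X are not d-separated.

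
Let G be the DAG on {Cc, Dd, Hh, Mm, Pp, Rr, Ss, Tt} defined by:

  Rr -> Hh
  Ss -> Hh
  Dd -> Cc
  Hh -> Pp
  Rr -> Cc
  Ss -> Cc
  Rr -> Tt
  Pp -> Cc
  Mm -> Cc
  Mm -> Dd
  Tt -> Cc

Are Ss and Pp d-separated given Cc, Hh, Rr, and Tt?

No

There are 6 undirected paths between Ss and Pp; checking each against the conditioning set {Cc, Hh, Rr, Tt}:
Path 1: Ss → Cc ← Pp
  Cc is a collider and Cc is conditioned on, which opens it — no node blocks this path, so it is active.
Path 2: Ss → Cc ← Tt ← Rr → Hh → Pp
  Tt is a chain here and Tt is conditioned on, so the path is blocked at Tt.
Path 3: Ss → Cc ← Rr → Hh → Pp
  Rr is a fork here and Rr is conditioned on, so the path is blocked at Rr.
Path 4: Ss → Hh → Pp
  Hh is a chain here and Hh is conditioned on, so the path is blocked at Hh.
Path 5: Ss → Hh ← Rr → Cc ← Pp
  Rr is a fork here and Rr is conditioned on, so the path is blocked at Rr.
Path 6: Ss → Hh ← Rr → Tt → Cc ← Pp
  Rr is a fork here and Rr is conditioned on, so the path is blocked at Rr.
Since the path Ss → Cc ← Pp is active, Ss and Pp are not d-separated given {Cc, Hh, Rr, Tt}.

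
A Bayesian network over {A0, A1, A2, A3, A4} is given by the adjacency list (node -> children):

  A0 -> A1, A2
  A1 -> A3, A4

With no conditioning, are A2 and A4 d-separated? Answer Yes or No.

There is one path between A2 and A4:
  1. A2 ← A0 → A1 → A4 — A0:fork[open]; A1:chain[open] ⇒ active
At least one path is unblocked, so d-separation fails.

No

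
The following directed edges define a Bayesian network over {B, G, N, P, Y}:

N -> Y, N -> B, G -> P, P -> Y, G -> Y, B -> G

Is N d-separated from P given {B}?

Yes — N and P are d-separated given {B}.

There are 4 undirected paths between N and P; checking each against the conditioning set {B}:
  1. N → Y ← P — Y:collider[blocks] ⇒ blocked
  2. N → Y ← G → P — Y:collider[blocks]; G:fork[open] ⇒ blocked
  3. N → B → G → Y ← P — B:chain[blocks]; G:chain[open]; Y:collider[blocks] ⇒ blocked
  4. N → B → G → P — B:chain[blocks]; G:chain[open] ⇒ blocked
All paths are blocked; N ⊥ P | {B} holds.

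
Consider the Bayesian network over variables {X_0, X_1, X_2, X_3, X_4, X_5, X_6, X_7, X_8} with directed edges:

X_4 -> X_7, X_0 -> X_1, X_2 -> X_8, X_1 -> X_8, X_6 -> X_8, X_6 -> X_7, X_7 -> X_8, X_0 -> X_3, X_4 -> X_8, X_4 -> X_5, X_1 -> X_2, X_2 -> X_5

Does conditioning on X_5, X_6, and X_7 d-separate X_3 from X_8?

There are 5 undirected paths between X_3 and X_8; checking each against the conditioning set {X_5, X_6, X_7}:
  1. X_3 ← X_0 → X_1 → X_2 → X_5 ← X_4 → X_7 ← X_6 → X_8 — X_0:fork[open]; X_1:chain[open]; X_2:chain[open]; X_5:collider[open]; X_4:fork[open]; X_7:collider[open]; X_6:fork[blocks] ⇒ blocked
  2. X_3 ← X_0 → X_1 → X_2 → X_5 ← X_4 → X_7 → X_8 — X_0:fork[open]; X_1:chain[open]; X_2:chain[open]; X_5:collider[open]; X_4:fork[open]; X_7:chain[blocks] ⇒ blocked
  3. X_3 ← X_0 → X_1 → X_2 → X_5 ← X_4 → X_8 — X_0:fork[open]; X_1:chain[open]; X_2:chain[open]; X_5:collider[open]; X_4:fork[open] ⇒ active
  4. X_3 ← X_0 → X_1 → X_2 → X_8 — X_0:fork[open]; X_1:chain[open]; X_2:chain[open] ⇒ active
  5. X_3 ← X_0 → X_1 → X_8 — X_0:fork[open]; X_1:chain[open] ⇒ active
Since the path X_3 ← X_0 → X_1 → X_2 → X_5 ← X_4 → X_8 is active, X_3 and X_8 are not d-separated given {X_5, X_6, X_7}.

No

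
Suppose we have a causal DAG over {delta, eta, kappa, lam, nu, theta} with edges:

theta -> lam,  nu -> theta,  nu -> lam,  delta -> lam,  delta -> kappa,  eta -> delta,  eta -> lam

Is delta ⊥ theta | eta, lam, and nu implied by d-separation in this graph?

We examine all 4 paths between delta and theta:
Path 1: delta → lam ← theta
  lam is a collider and lam is conditioned on, which opens it — no node blocks this path, so it is active.
Path 2: delta → lam ← nu → theta
  nu is a fork here and nu is conditioned on, so the path is blocked at nu.
Path 3: delta ← eta → lam ← theta
  eta is a fork here and eta is conditioned on, so the path is blocked at eta.
Path 4: delta ← eta → lam ← nu → theta
  eta is a fork here and eta is conditioned on, so the path is blocked at eta.
Since the path delta → lam ← theta is active, delta and theta are not d-separated given {eta, lam, nu}.

No — delta and theta are not d-separated given {eta, lam, nu}.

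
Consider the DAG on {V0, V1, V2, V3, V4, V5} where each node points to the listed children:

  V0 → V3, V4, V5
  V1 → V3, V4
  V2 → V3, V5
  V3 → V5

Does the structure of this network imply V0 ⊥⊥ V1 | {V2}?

4 paths connect V0 and V1; each must be blocked for d-separation to hold:
Path 1: V0 → V4 ← V1
  V4 is a collider here and neither V4 nor any of its descendants is conditioned on, so the collider stays closed — the path is blocked at V4.
Path 2: V0 → V5 ← V2 → V3 ← V1
  V5 is a collider here and neither V5 nor any of its descendants is conditioned on, so the collider stays closed — the path is blocked at V5.
Path 3: V0 → V5 ← V3 ← V1
  V5 is a collider here and neither V5 nor any of its descendants is conditioned on, so the collider stays closed — the path is blocked at V5.
Path 4: V0 → V3 ← V1
  V3 is a collider here and neither V3 nor any of its descendants is conditioned on, so the collider stays closed — the path is blocked at V3.
Every path is blocked, so V0 and V1 are d-separated given {V2}.

Yes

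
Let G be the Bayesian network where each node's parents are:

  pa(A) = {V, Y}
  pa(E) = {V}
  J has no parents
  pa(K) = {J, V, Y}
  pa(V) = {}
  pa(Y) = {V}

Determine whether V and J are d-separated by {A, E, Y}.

There are 3 undirected paths between V and J; checking each against the conditioning set {A, E, Y}:
Path 1: V → Y → K ← J
  Y is a chain here and Y is conditioned on, so the path is blocked at Y.
Path 2: V → A ← Y → K ← J
  Y is a fork here and Y is conditioned on, so the path is blocked at Y.
Path 3: V → K ← J
  K is a collider here and neither K nor any of its descendants is conditioned on, so the collider stays closed — the path is blocked at K.
Since every path is blocked, d-separation holds.

Yes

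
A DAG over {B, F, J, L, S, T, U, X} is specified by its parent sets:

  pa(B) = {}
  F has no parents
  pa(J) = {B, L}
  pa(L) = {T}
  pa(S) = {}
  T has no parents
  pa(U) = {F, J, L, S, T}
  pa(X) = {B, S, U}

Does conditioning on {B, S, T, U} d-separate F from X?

5 paths connect F and X; each must be blocked for d-separation to hold:
Path 1: F → U → X
  U is a chain here and U is conditioned on, so the path is blocked at U.
Path 2: F → U ← L → J ← B → X
  B is a fork here and B is conditioned on, so the path is blocked at B.
Path 3: F → U ← S → X
  S is a fork here and S is conditioned on, so the path is blocked at S.
Path 4: F → U ← T → L → J ← B → X
  T is a fork here and T is conditioned on, so the path is blocked at T.
Path 5: F → U ← J ← B → X
  B is a fork here and B is conditioned on, so the path is blocked at B.
Every path is blocked, so F and X are d-separated given {B, S, T, U}.

Yes — F and X are d-separated given {B, S, T, U}.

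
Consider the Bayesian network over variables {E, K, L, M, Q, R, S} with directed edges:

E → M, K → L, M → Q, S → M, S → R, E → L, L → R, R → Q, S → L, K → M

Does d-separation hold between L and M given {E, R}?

We examine all 6 paths between L and M:
  1. L ← S → M — S:fork[open] ⇒ active
  2. L ← S → R → Q ← M — S:fork[open]; R:chain[blocks]; Q:collider[blocks] ⇒ blocked
  3. L → R ← S → M — R:collider[open]; S:fork[open] ⇒ active
  4. L → R → Q ← M — R:chain[blocks]; Q:collider[blocks] ⇒ blocked
  5. L ← E → M — E:fork[blocks] ⇒ blocked
  6. L ← K → M — K:fork[open] ⇒ active
Since the path L ← S → M is active, L and M are not d-separated given {E, R}.

No — L and M are not d-separated given {E, R}.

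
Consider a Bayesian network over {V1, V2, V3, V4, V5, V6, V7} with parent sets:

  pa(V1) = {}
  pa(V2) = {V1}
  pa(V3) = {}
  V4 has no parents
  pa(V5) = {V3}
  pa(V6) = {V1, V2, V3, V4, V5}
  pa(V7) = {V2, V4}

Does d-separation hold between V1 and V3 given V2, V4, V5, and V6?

No — V1 and V3 are not d-separated given {V2, V4, V5, V6}.

6 paths connect V1 and V3; each must be blocked for d-separation to hold:
  1. V1 → V2 → V6 ← V5 ← V3 — V2:chain[blocks]; V6:collider[open]; V5:chain[blocks] ⇒ blocked
  2. V1 → V2 → V6 ← V3 — V2:chain[blocks]; V6:collider[open] ⇒ blocked
  3. V1 → V2 → V7 ← V4 → V6 ← V5 ← V3 — V2:chain[blocks]; V7:collider[blocks]; V4:fork[blocks]; V6:collider[open]; V5:chain[blocks] ⇒ blocked
  4. V1 → V2 → V7 ← V4 → V6 ← V3 — V2:chain[blocks]; V7:collider[blocks]; V4:fork[blocks]; V6:collider[open] ⇒ blocked
  5. V1 → V6 ← V5 ← V3 — V6:collider[open]; V5:chain[blocks] ⇒ blocked
  6. V1 → V6 ← V3 — V6:collider[open] ⇒ active
Since the path V1 → V6 ← V3 is active, V1 and V3 are not d-separated given {V2, V4, V5, V6}.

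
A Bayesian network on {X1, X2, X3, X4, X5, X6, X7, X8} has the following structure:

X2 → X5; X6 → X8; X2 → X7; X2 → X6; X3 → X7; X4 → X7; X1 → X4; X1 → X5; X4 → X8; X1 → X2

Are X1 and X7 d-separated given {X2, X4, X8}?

Yes

Enumerating the 6 paths from X1 to X7 and testing each for blocking by {X2, X4, X8}:
  1. X1 → X2 → X7 — X2:chain[blocks] ⇒ blocked
  2. X1 → X2 → X6 → X8 ← X4 → X7 — X2:chain[blocks]; X6:chain[open]; X8:collider[open]; X4:fork[blocks] ⇒ blocked
  3. X1 → X4 → X7 — X4:chain[blocks] ⇒ blocked
  4. X1 → X4 → X8 ← X6 ← X2 → X7 — X4:chain[blocks]; X8:collider[open]; X6:chain[open]; X2:fork[blocks] ⇒ blocked
  5. X1 → X5 ← X2 → X7 — X5:collider[blocks]; X2:fork[blocks] ⇒ blocked
  6. X1 → X5 ← X2 → X6 → X8 ← X4 → X7 — X5:collider[blocks]; X2:fork[blocks]; X6:chain[open]; X8:collider[open]; X4:fork[blocks] ⇒ blocked
Since every path is blocked, d-separation holds.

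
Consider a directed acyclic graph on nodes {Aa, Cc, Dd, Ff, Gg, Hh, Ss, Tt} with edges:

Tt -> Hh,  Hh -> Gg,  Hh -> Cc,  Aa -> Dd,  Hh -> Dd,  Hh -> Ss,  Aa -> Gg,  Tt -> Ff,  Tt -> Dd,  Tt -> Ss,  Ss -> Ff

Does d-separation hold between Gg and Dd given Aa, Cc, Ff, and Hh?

Yes — Gg and Dd are d-separated given {Aa, Cc, Ff, Hh}.

5 paths connect Gg and Dd; each must be blocked for d-separation to hold:
Path 1: Gg ← Hh → Ss ← Tt → Dd
  Hh is a fork here and Hh is conditioned on, so the path is blocked at Hh.
Path 2: Gg ← Hh → Ss → Ff ← Tt → Dd
  Hh is a fork here and Hh is conditioned on, so the path is blocked at Hh.
Path 3: Gg ← Hh ← Tt → Dd
  Hh is a chain here and Hh is conditioned on, so the path is blocked at Hh.
Path 4: Gg ← Hh → Dd
  Hh is a fork here and Hh is conditioned on, so the path is blocked at Hh.
Path 5: Gg ← Aa → Dd
  Aa is a fork here and Aa is conditioned on, so the path is blocked at Aa.
Since every path is blocked, d-separation holds.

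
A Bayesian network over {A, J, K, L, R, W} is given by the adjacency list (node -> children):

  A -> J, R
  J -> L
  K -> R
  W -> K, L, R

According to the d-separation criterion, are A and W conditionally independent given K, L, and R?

We examine all 3 paths between A and W:
Path 1: A → J → L ← W
  J is a chain and J is not conditioned on; L is a collider and L is conditioned on, which opens it — no node blocks this path, so it is active.
Path 2: A → R ← K ← W
  K is a chain here and K is conditioned on, so the path is blocked at K.
Path 3: A → R ← W
  R is a collider and R is conditioned on, which opens it — no node blocks this path, so it is active.
Since the path A → J → L ← W is active, A and W are not d-separated given {K, L, R}.

No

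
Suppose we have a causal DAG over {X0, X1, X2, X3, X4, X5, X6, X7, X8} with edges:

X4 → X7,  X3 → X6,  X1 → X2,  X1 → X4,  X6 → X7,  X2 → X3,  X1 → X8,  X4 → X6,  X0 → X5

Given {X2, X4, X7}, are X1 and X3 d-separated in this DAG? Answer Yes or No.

We examine all 3 paths between X1 and X3:
Path 1: X1 → X2 → X3
  X2 is a chain here and X2 is conditioned on, so the path is blocked at X2.
Path 2: X1 → X4 → X7 ← X6 ← X3
  X4 is a chain here and X4 is conditioned on, so the path is blocked at X4.
Path 3: X1 → X4 → X6 ← X3
  X4 is a chain here and X4 is conditioned on, so the path is blocked at X4.
Every path is blocked, so X1 and X3 are d-separated given {X2, X4, X7}.

Yes — X1 and X3 are d-separated given {X2, X4, X7}.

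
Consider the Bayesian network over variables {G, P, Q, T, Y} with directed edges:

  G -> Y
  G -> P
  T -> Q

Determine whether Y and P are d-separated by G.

Only one path connects Y and P:
  1. Y ← G → P — G:fork[blocks] ⇒ blocked
Every path is blocked, so Y and P are d-separated given {G}.

Yes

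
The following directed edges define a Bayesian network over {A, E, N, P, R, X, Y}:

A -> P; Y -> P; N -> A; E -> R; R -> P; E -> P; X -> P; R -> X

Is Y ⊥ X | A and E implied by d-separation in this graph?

Yes

3 paths connect Y and X; each must be blocked for d-separation to hold:
Path 1: Y → P ← X
  P is a collider here and neither P nor any of its descendants is conditioned on, so the collider stays closed — the path is blocked at P.
Path 2: Y → P ← R → X
  P is a collider here and neither P nor any of its descendants is conditioned on, so the collider stays closed — the path is blocked at P.
Path 3: Y → P ← E → R → X
  P is a collider here and neither P nor any of its descendants is conditioned on, so the collider stays closed — the path is blocked at P.
Since every path is blocked, d-separation holds.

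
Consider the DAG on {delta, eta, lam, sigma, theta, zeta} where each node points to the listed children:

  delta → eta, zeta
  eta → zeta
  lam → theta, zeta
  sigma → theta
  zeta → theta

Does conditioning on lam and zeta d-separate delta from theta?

There are 4 undirected paths between delta and theta; checking each against the conditioning set {lam, zeta}:
  1. delta → eta → zeta → theta — eta:chain[open]; zeta:chain[blocks] ⇒ blocked
  2. delta → eta → zeta ← lam → theta — eta:chain[open]; zeta:collider[open]; lam:fork[blocks] ⇒ blocked
  3. delta → zeta → theta — zeta:chain[blocks] ⇒ blocked
  4. delta → zeta ← lam → theta — zeta:collider[open]; lam:fork[blocks] ⇒ blocked
All paths are blocked; delta ⊥ theta | {lam, zeta} holds.

Yes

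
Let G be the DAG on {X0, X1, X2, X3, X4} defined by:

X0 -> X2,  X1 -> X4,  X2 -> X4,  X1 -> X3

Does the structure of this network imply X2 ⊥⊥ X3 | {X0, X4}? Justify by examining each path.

There is one path between X2 and X3:
Path 1: X2 → X4 ← X1 → X3
  X4 is a collider and X4 is conditioned on, which opens it; X1 is a fork and X1 is not conditioned on — no node blocks this path, so it is active.
Because an active path exists, X2 and X3 are not d-separated.

No — X2 and X3 are not d-separated given {X0, X4}.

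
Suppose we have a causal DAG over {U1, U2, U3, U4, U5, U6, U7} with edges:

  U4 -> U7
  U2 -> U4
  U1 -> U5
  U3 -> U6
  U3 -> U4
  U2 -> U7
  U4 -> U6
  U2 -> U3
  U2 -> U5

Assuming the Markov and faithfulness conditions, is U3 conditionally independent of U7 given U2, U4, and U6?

6 paths connect U3 and U7; each must be blocked for d-separation to hold:
Path 1: U3 → U6 ← U4 → U7
  U4 is a fork here and U4 is conditioned on, so the path is blocked at U4.
Path 2: U3 → U6 ← U4 ← U2 → U7
  U4 is a chain here and U4 is conditioned on, so the path is blocked at U4.
Path 3: U3 ← U2 → U7
  U2 is a fork here and U2 is conditioned on, so the path is blocked at U2.
Path 4: U3 ← U2 → U4 → U7
  U2 is a fork here and U2 is conditioned on, so the path is blocked at U2.
Path 5: U3 → U4 → U7
  U4 is a chain here and U4 is conditioned on, so the path is blocked at U4.
Path 6: U3 → U4 ← U2 → U7
  U2 is a fork here and U2 is conditioned on, so the path is blocked at U2.
Every path is blocked, so U3 and U7 are d-separated given {U2, U4, U6}.

Yes — U3 and U7 are d-separated given {U2, U4, U6}.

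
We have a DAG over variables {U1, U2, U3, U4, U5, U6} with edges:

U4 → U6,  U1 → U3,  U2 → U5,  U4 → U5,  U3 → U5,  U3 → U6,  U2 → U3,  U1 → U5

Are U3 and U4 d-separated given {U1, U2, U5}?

No

Enumerating the 4 paths from U3 to U4 and testing each for blocking by {U1, U2, U5}:
  1. U3 → U6 ← U4 — U6:collider[blocks] ⇒ blocked
  2. U3 ← U1 → U5 ← U4 — U1:fork[blocks]; U5:collider[open] ⇒ blocked
  3. U3 → U5 ← U4 — U5:collider[open] ⇒ active
  4. U3 ← U2 → U5 ← U4 — U2:fork[blocks]; U5:collider[open] ⇒ blocked
Since the path U3 → U5 ← U4 is active, U3 and U4 are not d-separated given {U1, U2, U5}.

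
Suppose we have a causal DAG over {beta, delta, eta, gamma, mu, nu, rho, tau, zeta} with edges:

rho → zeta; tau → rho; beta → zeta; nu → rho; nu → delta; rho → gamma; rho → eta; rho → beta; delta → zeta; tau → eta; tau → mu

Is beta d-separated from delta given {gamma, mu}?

We examine all 4 paths between beta and delta:
Path 1: beta ← rho ← nu → delta
  rho is a chain and rho is not conditioned on; nu is a fork and nu is not conditioned on — no node blocks this path, so it is active.
Path 2: beta ← rho → zeta ← delta
  zeta is a collider here and neither zeta nor any of its descendants is conditioned on, so the collider stays closed — the path is blocked at zeta.
Path 3: beta → zeta ← rho ← nu → delta
  zeta is a collider here and neither zeta nor any of its descendants is conditioned on, so the collider stays closed — the path is blocked at zeta.
Path 4: beta → zeta ← delta
  zeta is a collider here and neither zeta nor any of its descendants is conditioned on, so the collider stays closed — the path is blocked at zeta.
At least one path is unblocked, so d-separation fails.

No — beta and delta are not d-separated given {gamma, mu}.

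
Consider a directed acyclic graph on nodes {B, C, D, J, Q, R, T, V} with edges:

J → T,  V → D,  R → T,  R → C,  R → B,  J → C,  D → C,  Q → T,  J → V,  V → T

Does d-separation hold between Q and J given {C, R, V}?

Yes — Q and J are d-separated given {C, R, V}.

5 paths connect Q and J; each must be blocked for d-separation to hold:
  1. Q → T ← R → C ← J — T:collider[blocks]; R:fork[blocks]; C:collider[open] ⇒ blocked
  2. Q → T ← R → C ← D ← V ← J — T:collider[blocks]; R:fork[blocks]; C:collider[open]; D:chain[open]; V:chain[blocks] ⇒ blocked
  3. Q → T ← V ← J — T:collider[blocks]; V:chain[blocks] ⇒ blocked
  4. Q → T ← V → D → C ← J — T:collider[blocks]; V:fork[blocks]; D:chain[open]; C:collider[open] ⇒ blocked
  5. Q → T ← J — T:collider[blocks] ⇒ blocked
All paths are blocked; Q ⊥ J | {C, R, V} holds.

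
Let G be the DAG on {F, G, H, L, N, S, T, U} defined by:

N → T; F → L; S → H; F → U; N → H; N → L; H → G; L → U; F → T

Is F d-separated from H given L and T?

No

3 paths connect F and H; each must be blocked for d-separation to hold:
Path 1: F → U ← L ← N → H
  U is a collider here and neither U nor any of its descendants is conditioned on, so the collider stays closed — the path is blocked at U.
Path 2: F → T ← N → H
  T is a collider and T is conditioned on, which opens it; N is a fork and N is not conditioned on — no node blocks this path, so it is active.
Path 3: F → L ← N → H
  L is a collider and L is conditioned on, which opens it; N is a fork and N is not conditioned on — no node blocks this path, so it is active.
Because an active path exists, F and H are not d-separated.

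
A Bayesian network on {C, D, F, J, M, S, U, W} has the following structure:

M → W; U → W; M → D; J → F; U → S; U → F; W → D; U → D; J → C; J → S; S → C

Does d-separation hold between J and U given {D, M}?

3 paths connect J and U; each must be blocked for d-separation to hold:
Path 1: J → S ← U
  S is a collider here and neither S nor any of its descendants is conditioned on, so the collider stays closed — the path is blocked at S.
Path 2: J → C ← S ← U
  C is a collider here and neither C nor any of its descendants is conditioned on, so the collider stays closed — the path is blocked at C.
Path 3: J → F ← U
  F is a collider here and neither F nor any of its descendants is conditioned on, so the collider stays closed — the path is blocked at F.
All paths are blocked; J ⊥ U | {D, M} holds.

Yes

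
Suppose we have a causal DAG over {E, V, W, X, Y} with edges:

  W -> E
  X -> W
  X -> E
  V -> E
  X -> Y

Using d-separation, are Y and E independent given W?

2 paths connect Y and E; each must be blocked for d-separation to hold:
  1. Y ← X → E — X:fork[open] ⇒ active
  2. Y ← X → W → E — X:fork[open]; W:chain[blocks] ⇒ blocked
Because an active path exists, Y and E are not d-separated.

No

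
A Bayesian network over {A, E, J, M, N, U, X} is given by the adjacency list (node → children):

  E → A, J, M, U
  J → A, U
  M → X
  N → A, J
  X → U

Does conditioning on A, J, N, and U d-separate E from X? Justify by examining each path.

We examine all 5 paths between E and X:
  1. E → U ← X — U:collider[open] ⇒ active
  2. E → J → U ← X — J:chain[blocks]; U:collider[open] ⇒ blocked
  3. E → M → X — M:chain[open] ⇒ active
  4. E → A ← N → J → U ← X — A:collider[open]; N:fork[blocks]; J:chain[blocks]; U:collider[open] ⇒ blocked
  5. E → A ← J → U ← X — A:collider[open]; J:fork[blocks]; U:collider[open] ⇒ blocked
At least one path is unblocked, so d-separation fails.

No — E and X are not d-separated given {A, J, N, U}.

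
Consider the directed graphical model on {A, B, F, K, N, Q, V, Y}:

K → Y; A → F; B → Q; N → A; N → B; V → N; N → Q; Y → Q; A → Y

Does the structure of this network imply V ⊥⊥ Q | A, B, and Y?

There are 3 undirected paths between V and Q; checking each against the conditioning set {A, B, Y}:
Path 1: V → N → B → Q
  B is a chain here and B is conditioned on, so the path is blocked at B.
Path 2: V → N → A → Y → Q
  A is a chain here and A is conditioned on, so the path is blocked at A.
Path 3: V → N → Q
  N is a chain and N is not conditioned on — no node blocks this path, so it is active.
Because an active path exists, V and Q are not d-separated.

No — V and Q are not d-separated given {A, B, Y}.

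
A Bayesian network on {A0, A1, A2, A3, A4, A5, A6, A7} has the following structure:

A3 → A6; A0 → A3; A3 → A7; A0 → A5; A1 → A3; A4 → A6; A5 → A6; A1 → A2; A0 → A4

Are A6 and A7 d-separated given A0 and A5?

Enumerating the 3 paths from A6 to A7 and testing each for blocking by {A0, A5}:
Path 1: A6 ← A3 → A7
  A3 is a fork and A3 is not conditioned on — no node blocks this path, so it is active.
Path 2: A6 ← A4 ← A0 → A3 → A7
  A0 is a fork here and A0 is conditioned on, so the path is blocked at A0.
Path 3: A6 ← A5 ← A0 → A3 → A7
  A5 is a chain here and A5 is conditioned on, so the path is blocked at A5.
Because an active path exists, A6 and A7 are not d-separated.

No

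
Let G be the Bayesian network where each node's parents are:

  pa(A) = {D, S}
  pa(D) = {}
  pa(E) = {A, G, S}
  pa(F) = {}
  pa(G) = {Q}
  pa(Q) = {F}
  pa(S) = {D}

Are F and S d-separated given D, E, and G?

There are 3 undirected paths between F and S; checking each against the conditioning set {D, E, G}:
  1. F → Q → G → E ← A ← D → S — Q:chain[open]; G:chain[blocks]; E:collider[open]; A:chain[open]; D:fork[blocks] ⇒ blocked
  2. F → Q → G → E ← A ← S — Q:chain[open]; G:chain[blocks]; E:collider[open]; A:chain[open] ⇒ blocked
  3. F → Q → G → E ← S — Q:chain[open]; G:chain[blocks]; E:collider[open] ⇒ blocked
All paths are blocked; F ⊥ S | {D, E, G} holds.

Yes — F and S are d-separated given {D, E, G}.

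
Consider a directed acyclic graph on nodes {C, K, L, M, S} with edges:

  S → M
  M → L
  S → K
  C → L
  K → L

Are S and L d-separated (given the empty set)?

No — S and L are not d-separated given ∅.

We examine all 2 paths between S and L:
Path 1: S → K → L
  K is a chain and K is not conditioned on — no node blocks this path, so it is active.
Path 2: S → M → L
  M is a chain and M is not conditioned on — no node blocks this path, so it is active.
Because an active path exists, S and L are not d-separated.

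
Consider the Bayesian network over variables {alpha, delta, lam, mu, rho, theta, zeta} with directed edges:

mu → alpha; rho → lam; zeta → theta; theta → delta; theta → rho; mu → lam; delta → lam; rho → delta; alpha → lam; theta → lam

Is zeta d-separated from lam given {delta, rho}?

Enumerating the 5 paths from zeta to lam and testing each for blocking by {delta, rho}:
  1. zeta → theta → delta ← rho → lam — theta:chain[open]; delta:collider[open]; rho:fork[blocks] ⇒ blocked
  2. zeta → theta → delta → lam — theta:chain[open]; delta:chain[blocks] ⇒ blocked
  3. zeta → theta → rho → delta → lam — theta:chain[open]; rho:chain[blocks]; delta:chain[blocks] ⇒ blocked
  4. zeta → theta → rho → lam — theta:chain[open]; rho:chain[blocks] ⇒ blocked
  5. zeta → theta → lam — theta:chain[open] ⇒ active
At least one path is unblocked, so d-separation fails.

No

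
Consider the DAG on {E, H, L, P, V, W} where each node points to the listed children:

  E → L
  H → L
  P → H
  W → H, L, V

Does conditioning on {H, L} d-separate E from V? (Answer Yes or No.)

No

We examine all 2 paths between E and V:
  1. E → L ← W → V — L:collider[open]; W:fork[open] ⇒ active
  2. E → L ← H ← W → V — L:collider[open]; H:chain[blocks]; W:fork[open] ⇒ blocked
At least one path is unblocked, so d-separation fails.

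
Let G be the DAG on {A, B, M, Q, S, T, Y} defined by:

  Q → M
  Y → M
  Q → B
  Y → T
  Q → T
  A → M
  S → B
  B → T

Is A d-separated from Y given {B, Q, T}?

Yes

There are 3 undirected paths between A and Y; checking each against the conditioning set {B, Q, T}:
  1. A → M ← Q → B → T ← Y — M:collider[blocks]; Q:fork[blocks]; B:chain[blocks]; T:collider[open] ⇒ blocked
  2. A → M ← Q → T ← Y — M:collider[blocks]; Q:fork[blocks]; T:collider[open] ⇒ blocked
  3. A → M ← Y — M:collider[blocks] ⇒ blocked
All paths are blocked; A ⊥ Y | {B, Q, T} holds.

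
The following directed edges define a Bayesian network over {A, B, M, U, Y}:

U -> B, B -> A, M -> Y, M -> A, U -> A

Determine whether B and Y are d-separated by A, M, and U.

2 paths connect B and Y; each must be blocked for d-separation to hold:
Path 1: B ← U → A ← M → Y
  U is a fork here and U is conditioned on, so the path is blocked at U.
Path 2: B → A ← M → Y
  M is a fork here and M is conditioned on, so the path is blocked at M.
Since every path is blocked, d-separation holds.

Yes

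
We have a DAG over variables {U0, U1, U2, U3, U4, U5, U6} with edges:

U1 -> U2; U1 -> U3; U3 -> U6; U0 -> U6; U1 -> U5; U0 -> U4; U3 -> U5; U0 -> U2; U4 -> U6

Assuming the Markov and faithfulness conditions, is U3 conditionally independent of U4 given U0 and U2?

Yes

6 paths connect U3 and U4; each must be blocked for d-separation to hold:
Path 1: U3 → U5 ← U1 → U2 ← U0 → U4
  U5 is a collider here and neither U5 nor any of its descendants is conditioned on, so the collider stays closed — the path is blocked at U5.
Path 2: U3 → U5 ← U1 → U2 ← U0 → U6 ← U4
  U5 is a collider here and neither U5 nor any of its descendants is conditioned on, so the collider stays closed — the path is blocked at U5.
Path 3: U3 ← U1 → U2 ← U0 → U4
  U0 is a fork here and U0 is conditioned on, so the path is blocked at U0.
Path 4: U3 ← U1 → U2 ← U0 → U6 ← U4
  U0 is a fork here and U0 is conditioned on, so the path is blocked at U0.
Path 5: U3 → U6 ← U4
  U6 is a collider here and neither U6 nor any of its descendants is conditioned on, so the collider stays closed — the path is blocked at U6.
Path 6: U3 → U6 ← U0 → U4
  U6 is a collider here and neither U6 nor any of its descendants is conditioned on, so the collider stays closed — the path is blocked at U6.
Every path is blocked, so U3 and U4 are d-separated given {U0, U2}.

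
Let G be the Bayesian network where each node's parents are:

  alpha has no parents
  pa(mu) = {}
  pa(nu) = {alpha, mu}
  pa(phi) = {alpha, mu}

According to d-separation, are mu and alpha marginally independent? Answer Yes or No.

We examine all 2 paths between mu and alpha:
Path 1: mu → phi ← alpha
  phi is a collider here and neither phi nor any of its descendants is conditioned on, so the collider stays closed — the path is blocked at phi.
Path 2: mu → nu ← alpha
  nu is a collider here and neither nu nor any of its descendants is conditioned on, so the collider stays closed — the path is blocked at nu.
All paths are blocked; mu ⊥ alpha | ∅ holds.

Yes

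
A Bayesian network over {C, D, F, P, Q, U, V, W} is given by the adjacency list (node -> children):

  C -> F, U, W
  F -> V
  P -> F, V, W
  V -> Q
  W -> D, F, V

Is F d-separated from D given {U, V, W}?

Yes

6 paths connect F and D; each must be blocked for d-separation to hold:
Path 1: F ← W → D
  W is a fork here and W is conditioned on, so the path is blocked at W.
Path 2: F ← C → W → D
  W is a chain here and W is conditioned on, so the path is blocked at W.
Path 3: F ← P → W → D
  W is a chain here and W is conditioned on, so the path is blocked at W.
Path 4: F ← P → V ← W → D
  W is a fork here and W is conditioned on, so the path is blocked at W.
Path 5: F → V ← W → D
  W is a fork here and W is conditioned on, so the path is blocked at W.
Path 6: F → V ← P → W → D
  W is a chain here and W is conditioned on, so the path is blocked at W.
All paths are blocked; F ⊥ D | {U, V, W} holds.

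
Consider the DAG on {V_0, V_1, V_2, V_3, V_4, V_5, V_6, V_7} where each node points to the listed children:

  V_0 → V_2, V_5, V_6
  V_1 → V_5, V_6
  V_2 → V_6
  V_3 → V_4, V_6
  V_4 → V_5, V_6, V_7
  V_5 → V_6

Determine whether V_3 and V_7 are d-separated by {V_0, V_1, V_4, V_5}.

We examine all 6 paths between V_3 and V_7:
  1. V_3 → V_6 ← V_5 ← V_4 → V_7 — V_6:collider[blocks]; V_5:chain[blocks]; V_4:fork[blocks] ⇒ blocked
  2. V_3 → V_6 ← V_2 ← V_0 → V_5 ← V_4 → V_7 — V_6:collider[blocks]; V_2:chain[open]; V_0:fork[blocks]; V_5:collider[open]; V_4:fork[blocks] ⇒ blocked
  3. V_3 → V_6 ← V_0 → V_5 ← V_4 → V_7 — V_6:collider[blocks]; V_0:fork[blocks]; V_5:collider[open]; V_4:fork[blocks] ⇒ blocked
  4. V_3 → V_6 ← V_1 → V_5 ← V_4 → V_7 — V_6:collider[blocks]; V_1:fork[blocks]; V_5:collider[open]; V_4:fork[blocks] ⇒ blocked
  5. V_3 → V_6 ← V_4 → V_7 — V_6:collider[blocks]; V_4:fork[blocks] ⇒ blocked
  6. V_3 → V_4 → V_7 — V_4:chain[blocks] ⇒ blocked
Every path is blocked, so V_3 and V_7 are d-separated given {V_0, V_1, V_4, V_5}.

Yes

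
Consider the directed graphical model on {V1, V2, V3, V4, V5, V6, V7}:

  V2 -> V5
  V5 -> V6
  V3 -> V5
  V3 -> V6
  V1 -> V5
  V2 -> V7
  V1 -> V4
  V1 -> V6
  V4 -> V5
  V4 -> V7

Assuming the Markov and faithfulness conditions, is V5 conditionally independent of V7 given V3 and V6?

No

There are 5 undirected paths between V5 and V7; checking each against the conditioning set {V3, V6}:
Path 1: V5 ← V2 → V7
  V2 is a fork and V2 is not conditioned on — no node blocks this path, so it is active.
Path 2: V5 ← V4 → V7
  V4 is a fork and V4 is not conditioned on — no node blocks this path, so it is active.
Path 3: V5 ← V1 → V4 → V7
  V1 is a fork and V1 is not conditioned on; V4 is a chain and V4 is not conditioned on — no node blocks this path, so it is active.
Path 4: V5 → V6 ← V1 → V4 → V7
  V6 is a collider and V6 is conditioned on, which opens it; V1 is a fork and V1 is not conditioned on; V4 is a chain and V4 is not conditioned on — no node blocks this path, so it is active.
Path 5: V5 ← V3 → V6 ← V1 → V4 → V7
  V3 is a fork here and V3 is conditioned on, so the path is blocked at V3.
Because an active path exists, V5 and V7 are not d-separated.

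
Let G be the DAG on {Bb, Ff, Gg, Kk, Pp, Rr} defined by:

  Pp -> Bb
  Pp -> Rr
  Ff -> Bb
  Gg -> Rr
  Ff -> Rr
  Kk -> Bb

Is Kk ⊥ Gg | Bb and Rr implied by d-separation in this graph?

No

Enumerating the 2 paths from Kk to Gg and testing each for blocking by {Bb, Rr}:
  1. Kk → Bb ← Pp → Rr ← Gg — Bb:collider[open]; Pp:fork[open]; Rr:collider[open] ⇒ active
  2. Kk → Bb ← Ff → Rr ← Gg — Bb:collider[open]; Ff:fork[open]; Rr:collider[open] ⇒ active
Since the path Kk → Bb ← Pp → Rr ← Gg is active, Kk and Gg are not d-separated given {Bb, Rr}.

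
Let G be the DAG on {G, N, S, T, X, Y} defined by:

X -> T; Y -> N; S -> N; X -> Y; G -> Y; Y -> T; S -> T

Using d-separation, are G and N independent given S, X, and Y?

We examine all 3 paths between G and N:
Path 1: G → Y ← X → T ← S → N
  X is a fork here and X is conditioned on, so the path is blocked at X.
Path 2: G → Y → T ← S → N
  Y is a chain here and Y is conditioned on, so the path is blocked at Y.
Path 3: G → Y → N
  Y is a chain here and Y is conditioned on, so the path is blocked at Y.
Since every path is blocked, d-separation holds.

Yes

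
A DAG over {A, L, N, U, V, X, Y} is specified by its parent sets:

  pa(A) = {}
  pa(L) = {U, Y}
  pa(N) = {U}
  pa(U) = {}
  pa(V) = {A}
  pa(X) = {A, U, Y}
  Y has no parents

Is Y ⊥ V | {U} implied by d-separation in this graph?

Yes — Y and V are d-separated given {U}.

2 paths connect Y and V; each must be blocked for d-separation to hold:
  1. Y → L ← U → X ← A → V — L:collider[blocks]; U:fork[blocks]; X:collider[blocks]; A:fork[open] ⇒ blocked
  2. Y → X ← A → V — X:collider[blocks]; A:fork[open] ⇒ blocked
Since every path is blocked, d-separation holds.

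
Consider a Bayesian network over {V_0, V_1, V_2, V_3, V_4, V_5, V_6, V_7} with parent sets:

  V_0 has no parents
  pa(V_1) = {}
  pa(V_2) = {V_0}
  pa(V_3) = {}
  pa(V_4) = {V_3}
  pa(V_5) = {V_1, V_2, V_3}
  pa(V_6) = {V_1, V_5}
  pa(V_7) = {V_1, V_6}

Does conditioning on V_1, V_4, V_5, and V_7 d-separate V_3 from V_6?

We examine all 3 paths between V_3 and V_6:
Path 1: V_3 → V_5 → V_6
  V_5 is a chain here and V_5 is conditioned on, so the path is blocked at V_5.
Path 2: V_3 → V_5 ← V_1 → V_6
  V_1 is a fork here and V_1 is conditioned on, so the path is blocked at V_1.
Path 3: V_3 → V_5 ← V_1 → V_7 ← V_6
  V_1 is a fork here and V_1 is conditioned on, so the path is blocked at V_1.
Every path is blocked, so V_3 and V_6 are d-separated given {V_1, V_4, V_5, V_7}.

Yes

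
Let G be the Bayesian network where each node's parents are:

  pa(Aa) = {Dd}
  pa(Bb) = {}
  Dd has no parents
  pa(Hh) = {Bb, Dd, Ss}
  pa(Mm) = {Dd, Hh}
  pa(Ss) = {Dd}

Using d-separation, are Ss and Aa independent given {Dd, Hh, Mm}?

Yes

Enumerating the 3 paths from Ss to Aa and testing each for blocking by {Dd, Hh, Mm}:
Path 1: Ss ← Dd → Aa
  Dd is a fork here and Dd is conditioned on, so the path is blocked at Dd.
Path 2: Ss → Hh ← Dd → Aa
  Dd is a fork here and Dd is conditioned on, so the path is blocked at Dd.
Path 3: Ss → Hh → Mm ← Dd → Aa
  Hh is a chain here and Hh is conditioned on, so the path is blocked at Hh.
Every path is blocked, so Ss and Aa are d-separated given {Dd, Hh, Mm}.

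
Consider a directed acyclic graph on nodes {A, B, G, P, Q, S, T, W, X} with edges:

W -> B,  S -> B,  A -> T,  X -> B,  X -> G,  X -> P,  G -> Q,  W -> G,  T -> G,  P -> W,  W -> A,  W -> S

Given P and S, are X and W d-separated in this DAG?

Yes — X and W are d-separated given {P, S}.

We examine all 5 paths between X and W:
Path 1: X → B ← W
  B is a collider here and neither B nor any of its descendants is conditioned on, so the collider stays closed — the path is blocked at B.
Path 2: X → B ← S ← W
  B is a collider here and neither B nor any of its descendants is conditioned on, so the collider stays closed — the path is blocked at B.
Path 3: X → G ← W
  G is a collider here and neither G nor any of its descendants is conditioned on, so the collider stays closed — the path is blocked at G.
Path 4: X → G ← T ← A ← W
  G is a collider here and neither G nor any of its descendants is conditioned on, so the collider stays closed — the path is blocked at G.
Path 5: X → P → W
  P is a chain here and P is conditioned on, so the path is blocked at P.
All paths are blocked; X ⊥ W | {P, S} holds.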